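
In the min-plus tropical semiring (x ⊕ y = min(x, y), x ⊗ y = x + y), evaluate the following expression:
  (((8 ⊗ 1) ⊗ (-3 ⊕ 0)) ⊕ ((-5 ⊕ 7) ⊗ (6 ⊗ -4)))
(((8 ⊗ 1) ⊗ (-3 ⊕ 0)) ⊕ ((-5 ⊕ 7) ⊗ (6 ⊗ -4))) = -3

Expand innermost to outermost. Recall ⊕ takes the minimum of its arguments and ⊗ takes their sum. Working out the expression (((8 ⊗ 1) ⊗ (-3 ⊕ 0)) ⊕ ((-5 ⊕ 7) ⊗ (6 ⊗ -4))) gives -3.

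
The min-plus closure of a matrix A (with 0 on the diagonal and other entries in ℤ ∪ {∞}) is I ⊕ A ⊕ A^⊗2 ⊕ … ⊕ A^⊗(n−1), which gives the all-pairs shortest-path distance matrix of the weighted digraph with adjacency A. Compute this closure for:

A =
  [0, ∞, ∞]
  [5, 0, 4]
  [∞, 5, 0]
Closure =
  [0, ∞, ∞]
  [5, 0, 4]
  [10, 5, 0]

This is the Floyd-Warshall all-pairs shortest-path computation. For each intermediate vertex k = 0, 1, …, 2, update dist[i][j] ← min(dist[i][j], dist[i][k] + dist[k][j]). The final matrix gives, for each (i, j), the minimum total weight of any directed path from i to j (possibly empty when i = j).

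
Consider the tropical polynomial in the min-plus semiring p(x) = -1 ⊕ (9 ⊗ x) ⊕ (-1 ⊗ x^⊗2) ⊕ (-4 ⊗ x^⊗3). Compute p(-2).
p(-2) = -10

A tropical monomial a ⊗ x^⊗i evaluates to a + i · x. Evaluating each term at x = -2:
  Term 0 contributes -1 + 0 · -2 = -1
  Term 1 contributes 9 + 1 · -2 = 7
  Term 2 contributes -1 + 2 · -2 = -5
  Term 3 contributes -4 + 3 · -2 = -10
p(-2) = ⊕ of these = min[-1, 7, -5, -10] = -10.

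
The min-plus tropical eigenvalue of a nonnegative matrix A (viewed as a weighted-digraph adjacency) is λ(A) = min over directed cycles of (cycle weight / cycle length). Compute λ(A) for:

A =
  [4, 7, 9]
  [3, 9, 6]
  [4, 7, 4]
λ(A) = 4

Enumerate directed cycles and compute their means (weight / length). Sample:
  cycle 0 → 0: weight = 4, length = 1, mean = 4/1 ≈ 4.000
  cycle 1 → 1: weight = 9, length = 1, mean = 9/1 ≈ 9.000
  cycle 2 → 2: weight = 4, length = 1, mean = 4/1 ≈ 4.000
  cycle 0 → 1 → 0: weight = 10, length = 2, mean = 10/2 ≈ 5.000
  cycle 0 → 2 → 0: weight = 13, length = 2, mean = 13/2 ≈ 6.500
  cycle 1 → 0 → 1: weight = 10, length = 2, mean = 10/2 ≈ 5.000
Minimum mean = 4.000, attained e.g. along the cycle 0 → 0 with weight 4 and length 1. So λ(A) = 4/1 = 4.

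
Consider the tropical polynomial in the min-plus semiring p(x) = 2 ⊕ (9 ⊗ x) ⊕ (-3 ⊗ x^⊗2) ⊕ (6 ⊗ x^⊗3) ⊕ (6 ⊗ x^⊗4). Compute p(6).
p(6) = 2

A tropical monomial a ⊗ x^⊗i evaluates to a + i · x. Evaluating each term at x = 6:
  Term 0 contributes 2 + 0 · 6 = 2
  Term 1 contributes 9 + 1 · 6 = 15
  Term 2 contributes -3 + 2 · 6 = 9
  Term 3 contributes 6 + 3 · 6 = 24
  Term 4 contributes 6 + 4 · 6 = 30
p(6) = ⊕ of these = min[2, 15, 9, 24, 30] = 2.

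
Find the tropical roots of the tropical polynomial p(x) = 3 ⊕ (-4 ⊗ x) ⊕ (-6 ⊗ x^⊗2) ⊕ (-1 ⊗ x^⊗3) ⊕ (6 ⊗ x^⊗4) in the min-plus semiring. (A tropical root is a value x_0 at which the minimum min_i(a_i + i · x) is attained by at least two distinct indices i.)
Roots: {-7, -5, 2, 7}

Each tropical root is a break point of the lower envelope of the lines y = a_i + i · x (there are 5 lines, with slopes 0, 1, ..., 4). Only the lines that attain the minimum somewhere contribute to roots; other lines are dominated. Here the surviving (envelope) indices are i = 4, i = 3, i = 2, i = 1, i = 0.
Intersections between consecutive envelope lines give the roots: for adjacent envelope indices i < j the intersection is x = (a_i − a_j) / (j − i). Reading off the sorted break points: {-7, -5, 2, 7}.
Verification: at each break x_0, at least two indices attain the minimum of min_i(a_i + i · x_0).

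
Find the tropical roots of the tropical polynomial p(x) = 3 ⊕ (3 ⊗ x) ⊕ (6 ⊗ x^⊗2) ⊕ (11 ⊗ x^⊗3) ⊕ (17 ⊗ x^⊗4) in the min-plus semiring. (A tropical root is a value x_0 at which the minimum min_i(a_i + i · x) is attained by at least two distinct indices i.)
Roots: {-6, -5, -3, 0}

Each tropical root is a break point of the lower envelope of the lines y = a_i + i · x (there are 5 lines, with slopes 0, 1, ..., 4). Only the lines that attain the minimum somewhere contribute to roots; other lines are dominated. Here the surviving (envelope) indices are i = 4, i = 3, i = 2, i = 1, i = 0.
Intersections between consecutive envelope lines give the roots: for adjacent envelope indices i < j the intersection is x = (a_i − a_j) / (j − i). Reading off the sorted break points: {-6, -5, -3, 0}.
Verification: at each break x_0, at least two indices attain the minimum of min_i(a_i + i · x_0).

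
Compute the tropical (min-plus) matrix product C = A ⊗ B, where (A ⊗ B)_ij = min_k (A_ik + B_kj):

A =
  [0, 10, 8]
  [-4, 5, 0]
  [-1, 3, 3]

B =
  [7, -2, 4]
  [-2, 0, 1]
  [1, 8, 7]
A ⊗ B =
  [7, -2, 4]
  [1, -6, 0]
  [1, -3, 3]

Apply the min-plus product entry-by-entry:
  C[0][0] = min over k of (A[0][0] + B[0][0] = 0 + 7 = 7, A[0][1] + B[1][0] = 10 + -2 = 8, A[0][2] + B[2][0] = 8 + 1 = 9) = 7 (attained at k = 0)
  C[0][1] = min over k of (A[0][0] + B[0][1] = 0 + -2 = -2, A[0][1] + B[1][1] = 10 + 0 = 10, A[0][2] + B[2][1] = 8 + 8 = 16) = -2 (attained at k = 0)
  C[0][2] = min over k of (A[0][0] + B[0][2] = 0 + 4 = 4, A[0][1] + B[1][2] = 10 + 1 = 11, A[0][2] + B[2][2] = 8 + 7 = 15) = 4 (attained at k = 0)
  C[1][0] = min over k of (A[1][0] + B[0][0] = -4 + 7 = 3, A[1][1] + B[1][0] = 5 + -2 = 3, A[1][2] + B[2][0] = 0 + 1 = 1) = 1 (attained at k = 2)
  C[1][1] = min over k of (A[1][0] + B[0][1] = -4 + -2 = -6, A[1][1] + B[1][1] = 5 + 0 = 5, A[1][2] + B[2][1] = 0 + 8 = 8) = -6 (attained at k = 0)
  C[1][2] = min over k of (A[1][0] + B[0][2] = -4 + 4 = 0, A[1][1] + B[1][2] = 5 + 1 = 6, A[1][2] + B[2][2] = 0 + 7 = 7) = 0 (attained at k = 0)
  C[2][0] = min over k of (A[2][0] + B[0][0] = -1 + 7 = 6, A[2][1] + B[1][0] = 3 + -2 = 1, A[2][2] + B[2][0] = 3 + 1 = 4) = 1 (attained at k = 1)
  C[2][1] = min over k of (A[2][0] + B[0][1] = -1 + -2 = -3, A[2][1] + B[1][1] = 3 + 0 = 3, A[2][2] + B[2][1] = 3 + 8 = 11) = -3 (attained at k = 0)
  C[2][2] = min over k of (A[2][0] + B[0][2] = -1 + 4 = 3, A[2][1] + B[1][2] = 3 + 1 = 4, A[2][2] + B[2][2] = 3 + 7 = 10) = 3 (attained at k = 0)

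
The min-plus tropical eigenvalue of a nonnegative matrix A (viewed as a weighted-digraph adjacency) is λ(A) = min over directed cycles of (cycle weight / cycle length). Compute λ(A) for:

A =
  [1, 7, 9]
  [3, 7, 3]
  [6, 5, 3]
λ(A) = 1

Enumerate directed cycles and compute their means (weight / length). Sample:
  cycle 0 → 0: weight = 1, length = 1, mean = 1/1 ≈ 1.000
  cycle 1 → 1: weight = 7, length = 1, mean = 7/1 ≈ 7.000
  cycle 2 → 2: weight = 3, length = 1, mean = 3/1 ≈ 3.000
  cycle 0 → 1 → 0: weight = 10, length = 2, mean = 10/2 ≈ 5.000
  cycle 0 → 2 → 0: weight = 15, length = 2, mean = 15/2 ≈ 7.500
  cycle 1 → 0 → 1: weight = 10, length = 2, mean = 10/2 ≈ 5.000
Minimum mean = 1.000, attained e.g. along the cycle 0 → 0 with weight 1 and length 1. So λ(A) = 1/1 = 1.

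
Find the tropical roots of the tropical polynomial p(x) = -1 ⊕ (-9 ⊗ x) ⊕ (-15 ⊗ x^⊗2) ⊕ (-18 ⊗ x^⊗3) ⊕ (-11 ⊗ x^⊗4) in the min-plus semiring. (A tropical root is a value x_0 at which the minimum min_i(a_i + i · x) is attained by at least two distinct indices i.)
Roots: {-7, 3, 6, 8}

Each tropical root is a break point of the lower envelope of the lines y = a_i + i · x (there are 5 lines, with slopes 0, 1, ..., 4). Only the lines that attain the minimum somewhere contribute to roots; other lines are dominated. Here the surviving (envelope) indices are i = 4, i = 3, i = 2, i = 1, i = 0.
Intersections between consecutive envelope lines give the roots: for adjacent envelope indices i < j the intersection is x = (a_i − a_j) / (j − i). Reading off the sorted break points: {-7, 3, 6, 8}.
Verification: at each break x_0, at least two indices attain the minimum of min_i(a_i + i · x_0).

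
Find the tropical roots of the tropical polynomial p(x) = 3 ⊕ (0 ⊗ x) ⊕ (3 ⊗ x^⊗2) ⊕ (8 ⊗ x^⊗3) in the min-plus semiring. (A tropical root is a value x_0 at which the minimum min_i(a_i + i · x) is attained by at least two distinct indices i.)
Roots: {-5, -3, 3}

Each tropical root is a break point of the lower envelope of the lines y = a_i + i · x (there are 4 lines, with slopes 0, 1, ..., 3). Only the lines that attain the minimum somewhere contribute to roots; other lines are dominated. Here the surviving (envelope) indices are i = 3, i = 2, i = 1, i = 0.
Intersections between consecutive envelope lines give the roots: for adjacent envelope indices i < j the intersection is x = (a_i − a_j) / (j − i). Reading off the sorted break points: {-5, -3, 3}.
Verification: at each break x_0, at least two indices attain the minimum of min_i(a_i + i · x_0).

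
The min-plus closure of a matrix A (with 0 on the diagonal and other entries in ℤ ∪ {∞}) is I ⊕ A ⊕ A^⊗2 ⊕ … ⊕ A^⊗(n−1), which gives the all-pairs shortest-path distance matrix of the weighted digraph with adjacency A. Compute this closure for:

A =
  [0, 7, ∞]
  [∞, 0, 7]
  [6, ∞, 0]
Closure =
  [0, 7, 14]
  [13, 0, 7]
  [6, 13, 0]

This is the Floyd-Warshall all-pairs shortest-path computation. For each intermediate vertex k = 0, 1, …, 2, update dist[i][j] ← min(dist[i][j], dist[i][k] + dist[k][j]). The final matrix gives, for each (i, j), the minimum total weight of any directed path from i to j (possibly empty when i = j).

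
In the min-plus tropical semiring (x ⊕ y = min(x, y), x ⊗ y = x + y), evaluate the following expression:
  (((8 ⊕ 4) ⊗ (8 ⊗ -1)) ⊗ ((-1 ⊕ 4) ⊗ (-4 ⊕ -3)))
(((8 ⊕ 4) ⊗ (8 ⊗ -1)) ⊗ ((-1 ⊕ 4) ⊗ (-4 ⊕ -3))) = 6

Expand innermost to outermost. Recall ⊕ takes the minimum of its arguments and ⊗ takes their sum. Working out the expression (((8 ⊕ 4) ⊗ (8 ⊗ -1)) ⊗ ((-1 ⊕ 4) ⊗ (-4 ⊕ -3))) gives 6.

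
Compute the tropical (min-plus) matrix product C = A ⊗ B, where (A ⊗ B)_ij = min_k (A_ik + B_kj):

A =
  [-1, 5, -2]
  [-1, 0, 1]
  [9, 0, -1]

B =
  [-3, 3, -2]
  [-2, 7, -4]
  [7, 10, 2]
A ⊗ B =
  [-4, 2, -3]
  [-4, 2, -4]
  [-2, 7, -4]

Apply the min-plus product entry-by-entry:
  C[0][0] = min over k of (A[0][0] + B[0][0] = -1 + -3 = -4, A[0][1] + B[1][0] = 5 + -2 = 3, A[0][2] + B[2][0] = -2 + 7 = 5) = -4 (attained at k = 0)
  C[0][1] = min over k of (A[0][0] + B[0][1] = -1 + 3 = 2, A[0][1] + B[1][1] = 5 + 7 = 12, A[0][2] + B[2][1] = -2 + 10 = 8) = 2 (attained at k = 0)
  C[0][2] = min over k of (A[0][0] + B[0][2] = -1 + -2 = -3, A[0][1] + B[1][2] = 5 + -4 = 1, A[0][2] + B[2][2] = -2 + 2 = 0) = -3 (attained at k = 0)
  C[1][0] = min over k of (A[1][0] + B[0][0] = -1 + -3 = -4, A[1][1] + B[1][0] = 0 + -2 = -2, A[1][2] + B[2][0] = 1 + 7 = 8) = -4 (attained at k = 0)
  C[1][1] = min over k of (A[1][0] + B[0][1] = -1 + 3 = 2, A[1][1] + B[1][1] = 0 + 7 = 7, A[1][2] + B[2][1] = 1 + 10 = 11) = 2 (attained at k = 0)
  C[1][2] = min over k of (A[1][0] + B[0][2] = -1 + -2 = -3, A[1][1] + B[1][2] = 0 + -4 = -4, A[1][2] + B[2][2] = 1 + 2 = 3) = -4 (attained at k = 1)
  C[2][0] = min over k of (A[2][0] + B[0][0] = 9 + -3 = 6, A[2][1] + B[1][0] = 0 + -2 = -2, A[2][2] + B[2][0] = -1 + 7 = 6) = -2 (attained at k = 1)
  C[2][1] = min over k of (A[2][0] + B[0][1] = 9 + 3 = 12, A[2][1] + B[1][1] = 0 + 7 = 7, A[2][2] + B[2][1] = -1 + 10 = 9) = 7 (attained at k = 1)
  C[2][2] = min over k of (A[2][0] + B[0][2] = 9 + -2 = 7, A[2][1] + B[1][2] = 0 + -4 = -4, A[2][2] + B[2][2] = -1 + 2 = 1) = -4 (attained at k = 1)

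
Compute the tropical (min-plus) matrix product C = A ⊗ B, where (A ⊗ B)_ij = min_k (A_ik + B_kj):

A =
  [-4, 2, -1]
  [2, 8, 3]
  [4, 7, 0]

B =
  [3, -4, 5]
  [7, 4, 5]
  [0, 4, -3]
A ⊗ B =
  [-1, -8, -4]
  [3, -2, 0]
  [0, 0, -3]

Apply the min-plus product entry-by-entry:
  C[0][0] = min over k of (A[0][0] + B[0][0] = -4 + 3 = -1, A[0][1] + B[1][0] = 2 + 7 = 9, A[0][2] + B[2][0] = -1 + 0 = -1) = -1 (attained at k = 0)
  C[0][1] = min over k of (A[0][0] + B[0][1] = -4 + -4 = -8, A[0][1] + B[1][1] = 2 + 4 = 6, A[0][2] + B[2][1] = -1 + 4 = 3) = -8 (attained at k = 0)
  C[0][2] = min over k of (A[0][0] + B[0][2] = -4 + 5 = 1, A[0][1] + B[1][2] = 2 + 5 = 7, A[0][2] + B[2][2] = -1 + -3 = -4) = -4 (attained at k = 2)
  C[1][0] = min over k of (A[1][0] + B[0][0] = 2 + 3 = 5, A[1][1] + B[1][0] = 8 + 7 = 15, A[1][2] + B[2][0] = 3 + 0 = 3) = 3 (attained at k = 2)
  C[1][1] = min over k of (A[1][0] + B[0][1] = 2 + -4 = -2, A[1][1] + B[1][1] = 8 + 4 = 12, A[1][2] + B[2][1] = 3 + 4 = 7) = -2 (attained at k = 0)
  C[1][2] = min over k of (A[1][0] + B[0][2] = 2 + 5 = 7, A[1][1] + B[1][2] = 8 + 5 = 13, A[1][2] + B[2][2] = 3 + -3 = 0) = 0 (attained at k = 2)
  C[2][0] = min over k of (A[2][0] + B[0][0] = 4 + 3 = 7, A[2][1] + B[1][0] = 7 + 7 = 14, A[2][2] + B[2][0] = 0 + 0 = 0) = 0 (attained at k = 2)
  C[2][1] = min over k of (A[2][0] + B[0][1] = 4 + -4 = 0, A[2][1] + B[1][1] = 7 + 4 = 11, A[2][2] + B[2][1] = 0 + 4 = 4) = 0 (attained at k = 0)
  C[2][2] = min over k of (A[2][0] + B[0][2] = 4 + 5 = 9, A[2][1] + B[1][2] = 7 + 5 = 12, A[2][2] + B[2][2] = 0 + -3 = -3) = -3 (attained at k = 2)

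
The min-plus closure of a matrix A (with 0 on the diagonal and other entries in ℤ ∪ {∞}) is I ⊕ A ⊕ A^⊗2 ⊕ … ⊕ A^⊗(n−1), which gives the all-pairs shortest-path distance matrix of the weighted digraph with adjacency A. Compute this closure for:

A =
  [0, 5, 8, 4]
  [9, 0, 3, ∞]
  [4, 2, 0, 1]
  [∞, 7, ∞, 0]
Closure =
  [0, 5, 8, 4]
  [7, 0, 3, 4]
  [4, 2, 0, 1]
  [14, 7, 10, 0]

This is the Floyd-Warshall all-pairs shortest-path computation. For each intermediate vertex k = 0, 1, …, 3, update dist[i][j] ← min(dist[i][j], dist[i][k] + dist[k][j]). The final matrix gives, for each (i, j), the minimum total weight of any directed path from i to j (possibly empty when i = j).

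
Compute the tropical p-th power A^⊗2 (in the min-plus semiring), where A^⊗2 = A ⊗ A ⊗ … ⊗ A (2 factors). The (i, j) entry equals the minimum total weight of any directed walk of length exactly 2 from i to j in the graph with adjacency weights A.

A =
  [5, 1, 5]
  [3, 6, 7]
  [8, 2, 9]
A^⊗2 =
  [4, 6, 8]
  [8, 4, 8]
  [5, 8, 9]

Each entry (A^⊗2)_ij equals the minimum over all length-2 walks i = v_0 → v_1 → … → v_2 = j of Σ_t A[v_t][v_{t+1}]. For example, for (i, j) = (0, 2) we minimise over 3 possible intermediate vertex sequences; the minimum is 8, attained along the walk 0 → 1 → 2.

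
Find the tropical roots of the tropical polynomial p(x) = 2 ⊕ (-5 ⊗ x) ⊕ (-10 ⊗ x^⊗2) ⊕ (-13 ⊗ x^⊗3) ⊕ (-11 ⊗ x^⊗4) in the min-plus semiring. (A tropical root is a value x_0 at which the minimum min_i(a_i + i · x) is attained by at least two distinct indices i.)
Roots: {-2, 3, 5, 7}

Each tropical root is a break point of the lower envelope of the lines y = a_i + i · x (there are 5 lines, with slopes 0, 1, ..., 4). Only the lines that attain the minimum somewhere contribute to roots; other lines are dominated. Here the surviving (envelope) indices are i = 4, i = 3, i = 2, i = 1, i = 0.
Intersections between consecutive envelope lines give the roots: for adjacent envelope indices i < j the intersection is x = (a_i − a_j) / (j − i). Reading off the sorted break points: {-2, 3, 5, 7}.
Verification: at each break x_0, at least two indices attain the minimum of min_i(a_i + i · x_0).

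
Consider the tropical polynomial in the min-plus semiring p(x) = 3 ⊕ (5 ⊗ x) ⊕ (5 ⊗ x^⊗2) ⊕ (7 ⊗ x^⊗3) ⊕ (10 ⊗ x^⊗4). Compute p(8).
p(8) = 3

A tropical monomial a ⊗ x^⊗i evaluates to a + i · x. Evaluating each term at x = 8:
  Term 0 contributes 3 + 0 · 8 = 3
  Term 1 contributes 5 + 1 · 8 = 13
  Term 2 contributes 5 + 2 · 8 = 21
  Term 3 contributes 7 + 3 · 8 = 31
  Term 4 contributes 10 + 4 · 8 = 42
p(8) = ⊕ of these = min[3, 13, 21, 31, 42] = 3.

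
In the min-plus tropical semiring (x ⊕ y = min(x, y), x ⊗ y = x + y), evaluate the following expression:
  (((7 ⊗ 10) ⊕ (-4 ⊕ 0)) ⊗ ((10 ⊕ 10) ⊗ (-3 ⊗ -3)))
(((7 ⊗ 10) ⊕ (-4 ⊕ 0)) ⊗ ((10 ⊕ 10) ⊗ (-3 ⊗ -3))) = 0

Expand innermost to outermost. Recall ⊕ takes the minimum of its arguments and ⊗ takes their sum. Working out the expression (((7 ⊗ 10) ⊕ (-4 ⊕ 0)) ⊗ ((10 ⊕ 10) ⊗ (-3 ⊗ -3))) gives 0.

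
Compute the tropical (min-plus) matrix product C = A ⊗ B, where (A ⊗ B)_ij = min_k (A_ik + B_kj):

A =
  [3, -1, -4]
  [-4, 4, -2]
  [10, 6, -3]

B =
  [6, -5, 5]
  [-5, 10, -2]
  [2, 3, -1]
A ⊗ B =
  [-6, -2, -5]
  [-1, -9, -3]
  [-1, 0, -4]

Apply the min-plus product entry-by-entry:
  C[0][0] = min over k of (A[0][0] + B[0][0] = 3 + 6 = 9, A[0][1] + B[1][0] = -1 + -5 = -6, A[0][2] + B[2][0] = -4 + 2 = -2) = -6 (attained at k = 1)
  C[0][1] = min over k of (A[0][0] + B[0][1] = 3 + -5 = -2, A[0][1] + B[1][1] = -1 + 10 = 9, A[0][2] + B[2][1] = -4 + 3 = -1) = -2 (attained at k = 0)
  C[0][2] = min over k of (A[0][0] + B[0][2] = 3 + 5 = 8, A[0][1] + B[1][2] = -1 + -2 = -3, A[0][2] + B[2][2] = -4 + -1 = -5) = -5 (attained at k = 2)
  C[1][0] = min over k of (A[1][0] + B[0][0] = -4 + 6 = 2, A[1][1] + B[1][0] = 4 + -5 = -1, A[1][2] + B[2][0] = -2 + 2 = 0) = -1 (attained at k = 1)
  C[1][1] = min over k of (A[1][0] + B[0][1] = -4 + -5 = -9, A[1][1] + B[1][1] = 4 + 10 = 14, A[1][2] + B[2][1] = -2 + 3 = 1) = -9 (attained at k = 0)
  C[1][2] = min over k of (A[1][0] + B[0][2] = -4 + 5 = 1, A[1][1] + B[1][2] = 4 + -2 = 2, A[1][2] + B[2][2] = -2 + -1 = -3) = -3 (attained at k = 2)
  C[2][0] = min over k of (A[2][0] + B[0][0] = 10 + 6 = 16, A[2][1] + B[1][0] = 6 + -5 = 1, A[2][2] + B[2][0] = -3 + 2 = -1) = -1 (attained at k = 2)
  C[2][1] = min over k of (A[2][0] + B[0][1] = 10 + -5 = 5, A[2][1] + B[1][1] = 6 + 10 = 16, A[2][2] + B[2][1] = -3 + 3 = 0) = 0 (attained at k = 2)
  C[2][2] = min over k of (A[2][0] + B[0][2] = 10 + 5 = 15, A[2][1] + B[1][2] = 6 + -2 = 4, A[2][2] + B[2][2] = -3 + -1 = -4) = -4 (attained at k = 2)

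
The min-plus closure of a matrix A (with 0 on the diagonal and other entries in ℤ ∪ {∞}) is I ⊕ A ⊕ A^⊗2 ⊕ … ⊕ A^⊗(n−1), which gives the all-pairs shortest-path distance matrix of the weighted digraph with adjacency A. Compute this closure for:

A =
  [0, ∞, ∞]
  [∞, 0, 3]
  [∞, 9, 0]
Closure =
  [0, ∞, ∞]
  [∞, 0, 3]
  [∞, 9, 0]

This is the Floyd-Warshall all-pairs shortest-path computation. For each intermediate vertex k = 0, 1, …, 2, update dist[i][j] ← min(dist[i][j], dist[i][k] + dist[k][j]). The final matrix gives, for each (i, j), the minimum total weight of any directed path from i to j (possibly empty when i = j).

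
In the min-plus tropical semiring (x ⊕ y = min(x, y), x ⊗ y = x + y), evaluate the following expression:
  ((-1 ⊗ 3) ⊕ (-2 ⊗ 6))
((-1 ⊗ 3) ⊕ (-2 ⊗ 6)) = 2

Expand innermost to outermost. Recall ⊕ takes the minimum of its arguments and ⊗ takes their sum. Working out the expression ((-1 ⊗ 3) ⊕ (-2 ⊗ 6)) gives 2.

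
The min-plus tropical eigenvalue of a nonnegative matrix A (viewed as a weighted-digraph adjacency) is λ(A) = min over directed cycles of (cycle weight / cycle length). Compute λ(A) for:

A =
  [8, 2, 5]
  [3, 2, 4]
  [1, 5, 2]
λ(A) = 2

Enumerate directed cycles and compute their means (weight / length). Sample:
  cycle 0 → 0: weight = 8, length = 1, mean = 8/1 ≈ 8.000
  cycle 1 → 1: weight = 2, length = 1, mean = 2/1 ≈ 2.000
  cycle 2 → 2: weight = 2, length = 1, mean = 2/1 ≈ 2.000
  cycle 0 → 1 → 0: weight = 5, length = 2, mean = 5/2 ≈ 2.500
  cycle 0 → 2 → 0: weight = 6, length = 2, mean = 6/2 ≈ 3.000
  cycle 1 → 0 → 1: weight = 5, length = 2, mean = 5/2 ≈ 2.500
Minimum mean = 2.000, attained e.g. along the cycle 1 → 1 with weight 2 and length 1. So λ(A) = 2/1 = 2.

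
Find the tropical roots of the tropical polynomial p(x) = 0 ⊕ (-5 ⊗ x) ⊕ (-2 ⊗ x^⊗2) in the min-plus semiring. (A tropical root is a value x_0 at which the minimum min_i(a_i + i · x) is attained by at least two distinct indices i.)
Roots: {-3, 5}

Each tropical root is a break point of the lower envelope of the lines y = a_i + i · x (there are 3 lines, with slopes 0, 1, ..., 2). Only the lines that attain the minimum somewhere contribute to roots; other lines are dominated. Here the surviving (envelope) indices are i = 2, i = 1, i = 0.
Intersections between consecutive envelope lines give the roots: for adjacent envelope indices i < j the intersection is x = (a_i − a_j) / (j − i). Reading off the sorted break points: {-3, 5}.
Verification: at each break x_0, at least two indices attain the minimum of min_i(a_i + i · x_0).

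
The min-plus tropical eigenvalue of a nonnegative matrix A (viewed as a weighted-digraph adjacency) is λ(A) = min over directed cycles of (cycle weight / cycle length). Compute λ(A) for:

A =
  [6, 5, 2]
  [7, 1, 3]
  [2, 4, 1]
λ(A) = 1

Enumerate directed cycles and compute their means (weight / length). Sample:
  cycle 0 → 0: weight = 6, length = 1, mean = 6/1 ≈ 6.000
  cycle 1 → 1: weight = 1, length = 1, mean = 1/1 ≈ 1.000
  cycle 2 → 2: weight = 1, length = 1, mean = 1/1 ≈ 1.000
  cycle 0 → 1 → 0: weight = 12, length = 2, mean = 12/2 ≈ 6.000
  cycle 0 → 2 → 0: weight = 4, length = 2, mean = 4/2 ≈ 2.000
  cycle 1 → 0 → 1: weight = 12, length = 2, mean = 12/2 ≈ 6.000
Minimum mean = 1.000, attained e.g. along the cycle 1 → 1 with weight 1 and length 1. So λ(A) = 1/1 = 1.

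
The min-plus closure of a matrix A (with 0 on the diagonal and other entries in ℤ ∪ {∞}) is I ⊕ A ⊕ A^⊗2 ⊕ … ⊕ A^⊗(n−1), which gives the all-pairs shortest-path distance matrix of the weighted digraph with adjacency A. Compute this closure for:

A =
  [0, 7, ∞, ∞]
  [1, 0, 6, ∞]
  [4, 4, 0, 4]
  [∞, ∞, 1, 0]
Closure =
  [0, 7, 13, 17]
  [1, 0, 6, 10]
  [4, 4, 0, 4]
  [5, 5, 1, 0]

This is the Floyd-Warshall all-pairs shortest-path computation. For each intermediate vertex k = 0, 1, …, 3, update dist[i][j] ← min(dist[i][j], dist[i][k] + dist[k][j]). The final matrix gives, for each (i, j), the minimum total weight of any directed path from i to j (possibly empty when i = j).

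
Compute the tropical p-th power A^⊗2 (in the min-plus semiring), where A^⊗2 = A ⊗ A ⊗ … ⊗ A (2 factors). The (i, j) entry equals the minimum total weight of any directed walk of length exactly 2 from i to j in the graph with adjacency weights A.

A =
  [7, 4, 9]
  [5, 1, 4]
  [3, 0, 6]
A^⊗2 =
  [9, 5, 8]
  [6, 2, 5]
  [5, 1, 4]

Each entry (A^⊗2)_ij equals the minimum over all length-2 walks i = v_0 → v_1 → … → v_2 = j of Σ_t A[v_t][v_{t+1}]. For example, for (i, j) = (0, 2) we minimise over 3 possible intermediate vertex sequences; the minimum is 8, attained along the walk 0 → 1 → 2.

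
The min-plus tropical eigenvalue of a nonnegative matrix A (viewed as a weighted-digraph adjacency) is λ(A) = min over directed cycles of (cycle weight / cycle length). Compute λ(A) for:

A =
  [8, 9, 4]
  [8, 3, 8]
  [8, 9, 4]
λ(A) = 3

Enumerate directed cycles and compute their means (weight / length). Sample:
  cycle 0 → 0: weight = 8, length = 1, mean = 8/1 ≈ 8.000
  cycle 1 → 1: weight = 3, length = 1, mean = 3/1 ≈ 3.000
  cycle 2 → 2: weight = 4, length = 1, mean = 4/1 ≈ 4.000
  cycle 0 → 1 → 0: weight = 17, length = 2, mean = 17/2 ≈ 8.500
  cycle 0 → 2 → 0: weight = 12, length = 2, mean = 12/2 ≈ 6.000
  cycle 1 → 0 → 1: weight = 17, length = 2, mean = 17/2 ≈ 8.500
Minimum mean = 3.000, attained e.g. along the cycle 1 → 1 with weight 3 and length 1. So λ(A) = 3/1 = 3.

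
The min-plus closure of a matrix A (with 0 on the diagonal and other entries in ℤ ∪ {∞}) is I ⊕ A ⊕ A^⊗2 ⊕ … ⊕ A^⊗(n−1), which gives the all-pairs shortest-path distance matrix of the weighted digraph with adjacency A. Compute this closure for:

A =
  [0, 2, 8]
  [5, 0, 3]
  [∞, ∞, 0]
Closure =
  [0, 2, 5]
  [5, 0, 3]
  [∞, ∞, 0]

This is the Floyd-Warshall all-pairs shortest-path computation. For each intermediate vertex k = 0, 1, …, 2, update dist[i][j] ← min(dist[i][j], dist[i][k] + dist[k][j]). The final matrix gives, for each (i, j), the minimum total weight of any directed path from i to j (possibly empty when i = j).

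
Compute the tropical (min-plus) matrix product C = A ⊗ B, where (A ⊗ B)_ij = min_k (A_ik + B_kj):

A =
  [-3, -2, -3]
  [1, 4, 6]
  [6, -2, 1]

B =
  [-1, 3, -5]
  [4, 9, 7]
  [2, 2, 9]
A ⊗ B =
  [-4, -1, -8]
  [0, 4, -4]
  [2, 3, 1]

Apply the min-plus product entry-by-entry:
  C[0][0] = min over k of (A[0][0] + B[0][0] = -3 + -1 = -4, A[0][1] + B[1][0] = -2 + 4 = 2, A[0][2] + B[2][0] = -3 + 2 = -1) = -4 (attained at k = 0)
  C[0][1] = min over k of (A[0][0] + B[0][1] = -3 + 3 = 0, A[0][1] + B[1][1] = -2 + 9 = 7, A[0][2] + B[2][1] = -3 + 2 = -1) = -1 (attained at k = 2)
  C[0][2] = min over k of (A[0][0] + B[0][2] = -3 + -5 = -8, A[0][1] + B[1][2] = -2 + 7 = 5, A[0][2] + B[2][2] = -3 + 9 = 6) = -8 (attained at k = 0)
  C[1][0] = min over k of (A[1][0] + B[0][0] = 1 + -1 = 0, A[1][1] + B[1][0] = 4 + 4 = 8, A[1][2] + B[2][0] = 6 + 2 = 8) = 0 (attained at k = 0)
  C[1][1] = min over k of (A[1][0] + B[0][1] = 1 + 3 = 4, A[1][1] + B[1][1] = 4 + 9 = 13, A[1][2] + B[2][1] = 6 + 2 = 8) = 4 (attained at k = 0)
  C[1][2] = min over k of (A[1][0] + B[0][2] = 1 + -5 = -4, A[1][1] + B[1][2] = 4 + 7 = 11, A[1][2] + B[2][2] = 6 + 9 = 15) = -4 (attained at k = 0)
  C[2][0] = min over k of (A[2][0] + B[0][0] = 6 + -1 = 5, A[2][1] + B[1][0] = -2 + 4 = 2, A[2][2] + B[2][0] = 1 + 2 = 3) = 2 (attained at k = 1)
  C[2][1] = min over k of (A[2][0] + B[0][1] = 6 + 3 = 9, A[2][1] + B[1][1] = -2 + 9 = 7, A[2][2] + B[2][1] = 1 + 2 = 3) = 3 (attained at k = 2)
  C[2][2] = min over k of (A[2][0] + B[0][2] = 6 + -5 = 1, A[2][1] + B[1][2] = -2 + 7 = 5, A[2][2] + B[2][2] = 1 + 9 = 10) = 1 (attained at k = 0)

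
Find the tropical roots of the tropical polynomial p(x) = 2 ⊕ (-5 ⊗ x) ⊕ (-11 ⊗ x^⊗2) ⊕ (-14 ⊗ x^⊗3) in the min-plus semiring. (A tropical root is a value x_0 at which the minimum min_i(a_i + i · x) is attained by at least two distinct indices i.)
Roots: {3, 6, 7}

Each tropical root is a break point of the lower envelope of the lines y = a_i + i · x (there are 4 lines, with slopes 0, 1, ..., 3). Only the lines that attain the minimum somewhere contribute to roots; other lines are dominated. Here the surviving (envelope) indices are i = 3, i = 2, i = 1, i = 0.
Intersections between consecutive envelope lines give the roots: for adjacent envelope indices i < j the intersection is x = (a_i − a_j) / (j − i). Reading off the sorted break points: {3, 6, 7}.
Verification: at each break x_0, at least two indices attain the minimum of min_i(a_i + i · x_0).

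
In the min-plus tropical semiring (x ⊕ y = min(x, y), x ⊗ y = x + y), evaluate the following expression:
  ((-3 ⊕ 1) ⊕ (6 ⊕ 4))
((-3 ⊕ 1) ⊕ (6 ⊕ 4)) = -3

Expand innermost to outermost. Recall ⊕ takes the minimum of its arguments and ⊗ takes their sum. Working out the expression ((-3 ⊕ 1) ⊕ (6 ⊕ 4)) gives -3.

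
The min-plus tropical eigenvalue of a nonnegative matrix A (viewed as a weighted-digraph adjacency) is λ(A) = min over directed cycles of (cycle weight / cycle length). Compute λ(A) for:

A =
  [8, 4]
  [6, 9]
λ(A) = 5

Enumerate directed cycles and compute their means (weight / length). Sample:
  cycle 0 → 0: weight = 8, length = 1, mean = 8/1 ≈ 8.000
  cycle 1 → 1: weight = 9, length = 1, mean = 9/1 ≈ 9.000
  cycle 0 → 1 → 0: weight = 10, length = 2, mean = 10/2 ≈ 5.000
  cycle 1 → 0 → 1: weight = 10, length = 2, mean = 10/2 ≈ 5.000
Minimum mean = 5.000, attained e.g. along the cycle 0 → 1 → 0 with weight 10 and length 2. So λ(A) = 10/2 = 5.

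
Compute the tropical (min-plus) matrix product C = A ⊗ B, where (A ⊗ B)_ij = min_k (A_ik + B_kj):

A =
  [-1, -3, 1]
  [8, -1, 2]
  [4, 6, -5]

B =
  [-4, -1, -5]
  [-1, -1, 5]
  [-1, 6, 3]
A ⊗ B =
  [-5, -4, -6]
  [-2, -2, 3]
  [-6, 1, -2]

Apply the min-plus product entry-by-entry:
  C[0][0] = min over k of (A[0][0] + B[0][0] = -1 + -4 = -5, A[0][1] + B[1][0] = -3 + -1 = -4, A[0][2] + B[2][0] = 1 + -1 = 0) = -5 (attained at k = 0)
  C[0][1] = min over k of (A[0][0] + B[0][1] = -1 + -1 = -2, A[0][1] + B[1][1] = -3 + -1 = -4, A[0][2] + B[2][1] = 1 + 6 = 7) = -4 (attained at k = 1)
  C[0][2] = min over k of (A[0][0] + B[0][2] = -1 + -5 = -6, A[0][1] + B[1][2] = -3 + 5 = 2, A[0][2] + B[2][2] = 1 + 3 = 4) = -6 (attained at k = 0)
  C[1][0] = min over k of (A[1][0] + B[0][0] = 8 + -4 = 4, A[1][1] + B[1][0] = -1 + -1 = -2, A[1][2] + B[2][0] = 2 + -1 = 1) = -2 (attained at k = 1)
  C[1][1] = min over k of (A[1][0] + B[0][1] = 8 + -1 = 7, A[1][1] + B[1][1] = -1 + -1 = -2, A[1][2] + B[2][1] = 2 + 6 = 8) = -2 (attained at k = 1)
  C[1][2] = min over k of (A[1][0] + B[0][2] = 8 + -5 = 3, A[1][1] + B[1][2] = -1 + 5 = 4, A[1][2] + B[2][2] = 2 + 3 = 5) = 3 (attained at k = 0)
  C[2][0] = min over k of (A[2][0] + B[0][0] = 4 + -4 = 0, A[2][1] + B[1][0] = 6 + -1 = 5, A[2][2] + B[2][0] = -5 + -1 = -6) = -6 (attained at k = 2)
  C[2][1] = min over k of (A[2][0] + B[0][1] = 4 + -1 = 3, A[2][1] + B[1][1] = 6 + -1 = 5, A[2][2] + B[2][1] = -5 + 6 = 1) = 1 (attained at k = 2)
  C[2][2] = min over k of (A[2][0] + B[0][2] = 4 + -5 = -1, A[2][1] + B[1][2] = 6 + 5 = 11, A[2][2] + B[2][2] = -5 + 3 = -2) = -2 (attained at k = 2)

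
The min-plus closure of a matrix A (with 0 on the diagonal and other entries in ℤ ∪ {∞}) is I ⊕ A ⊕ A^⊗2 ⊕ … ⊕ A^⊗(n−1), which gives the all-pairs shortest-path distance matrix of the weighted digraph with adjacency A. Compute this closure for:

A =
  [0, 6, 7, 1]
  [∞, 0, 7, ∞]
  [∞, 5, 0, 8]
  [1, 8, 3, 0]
Closure =
  [0, 6, 4, 1]
  [16, 0, 7, 15]
  [9, 5, 0, 8]
  [1, 7, 3, 0]

This is the Floyd-Warshall all-pairs shortest-path computation. For each intermediate vertex k = 0, 1, …, 3, update dist[i][j] ← min(dist[i][j], dist[i][k] + dist[k][j]). The final matrix gives, for each (i, j), the minimum total weight of any directed path from i to j (possibly empty when i = j).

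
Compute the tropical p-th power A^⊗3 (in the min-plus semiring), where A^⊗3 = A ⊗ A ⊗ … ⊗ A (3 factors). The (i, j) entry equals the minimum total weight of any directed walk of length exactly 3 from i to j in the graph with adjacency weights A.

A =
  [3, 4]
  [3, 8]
A^⊗3 =
  [9, 10]
  [9, 10]

Each entry (A^⊗3)_ij equals the minimum over all length-3 walks i = v_0 → v_1 → … → v_3 = j of Σ_t A[v_t][v_{t+1}]. For example, for (i, j) = (0, 1) we minimise over 4 possible intermediate vertex sequences; the minimum is 10, attained along the walk 0 → 0 → 0 → 1.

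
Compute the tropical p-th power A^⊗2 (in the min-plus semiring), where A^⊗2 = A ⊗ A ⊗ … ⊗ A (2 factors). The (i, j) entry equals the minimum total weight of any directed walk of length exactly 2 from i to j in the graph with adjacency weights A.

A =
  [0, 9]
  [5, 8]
A^⊗2 =
  [0, 9]
  [5, 14]

Each entry (A^⊗2)_ij equals the minimum over all length-2 walks i = v_0 → v_1 → … → v_2 = j of Σ_t A[v_t][v_{t+1}]. For example, for (i, j) = (0, 1) we minimise over 2 possible intermediate vertex sequences; the minimum is 9, attained along the walk 0 → 0 → 1.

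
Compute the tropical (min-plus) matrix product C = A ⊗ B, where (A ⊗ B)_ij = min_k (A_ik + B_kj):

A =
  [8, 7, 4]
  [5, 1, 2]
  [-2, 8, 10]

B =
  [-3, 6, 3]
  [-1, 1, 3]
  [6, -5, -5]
A ⊗ B =
  [5, -1, -1]
  [0, -3, -3]
  [-5, 4, 1]

Apply the min-plus product entry-by-entry:
  C[0][0] = min over k of (A[0][0] + B[0][0] = 8 + -3 = 5, A[0][1] + B[1][0] = 7 + -1 = 6, A[0][2] + B[2][0] = 4 + 6 = 10) = 5 (attained at k = 0)
  C[0][1] = min over k of (A[0][0] + B[0][1] = 8 + 6 = 14, A[0][1] + B[1][1] = 7 + 1 = 8, A[0][2] + B[2][1] = 4 + -5 = -1) = -1 (attained at k = 2)
  C[0][2] = min over k of (A[0][0] + B[0][2] = 8 + 3 = 11, A[0][1] + B[1][2] = 7 + 3 = 10, A[0][2] + B[2][2] = 4 + -5 = -1) = -1 (attained at k = 2)
  C[1][0] = min over k of (A[1][0] + B[0][0] = 5 + -3 = 2, A[1][1] + B[1][0] = 1 + -1 = 0, A[1][2] + B[2][0] = 2 + 6 = 8) = 0 (attained at k = 1)
  C[1][1] = min over k of (A[1][0] + B[0][1] = 5 + 6 = 11, A[1][1] + B[1][1] = 1 + 1 = 2, A[1][2] + B[2][1] = 2 + -5 = -3) = -3 (attained at k = 2)
  C[1][2] = min over k of (A[1][0] + B[0][2] = 5 + 3 = 8, A[1][1] + B[1][2] = 1 + 3 = 4, A[1][2] + B[2][2] = 2 + -5 = -3) = -3 (attained at k = 2)
  C[2][0] = min over k of (A[2][0] + B[0][0] = -2 + -3 = -5, A[2][1] + B[1][0] = 8 + -1 = 7, A[2][2] + B[2][0] = 10 + 6 = 16) = -5 (attained at k = 0)
  C[2][1] = min over k of (A[2][0] + B[0][1] = -2 + 6 = 4, A[2][1] + B[1][1] = 8 + 1 = 9, A[2][2] + B[2][1] = 10 + -5 = 5) = 4 (attained at k = 0)
  C[2][2] = min over k of (A[2][0] + B[0][2] = -2 + 3 = 1, A[2][1] + B[1][2] = 8 + 3 = 11, A[2][2] + B[2][2] = 10 + -5 = 5) = 1 (attained at k = 0)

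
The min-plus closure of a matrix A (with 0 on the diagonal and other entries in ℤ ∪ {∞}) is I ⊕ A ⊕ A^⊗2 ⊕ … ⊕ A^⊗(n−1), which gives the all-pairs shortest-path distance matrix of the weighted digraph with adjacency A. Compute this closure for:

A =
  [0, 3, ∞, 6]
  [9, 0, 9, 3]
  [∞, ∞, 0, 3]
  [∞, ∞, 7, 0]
Closure =
  [0, 3, 12, 6]
  [9, 0, 9, 3]
  [∞, ∞, 0, 3]
  [∞, ∞, 7, 0]

This is the Floyd-Warshall all-pairs shortest-path computation. For each intermediate vertex k = 0, 1, …, 3, update dist[i][j] ← min(dist[i][j], dist[i][k] + dist[k][j]). The final matrix gives, for each (i, j), the minimum total weight of any directed path from i to j (possibly empty when i = j).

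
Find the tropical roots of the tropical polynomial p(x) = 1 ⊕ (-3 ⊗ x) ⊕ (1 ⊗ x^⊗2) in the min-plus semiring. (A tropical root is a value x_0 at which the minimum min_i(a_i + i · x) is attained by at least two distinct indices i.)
Roots: {-4, 4}

Each tropical root is a break point of the lower envelope of the lines y = a_i + i · x (there are 3 lines, with slopes 0, 1, ..., 2). Only the lines that attain the minimum somewhere contribute to roots; other lines are dominated. Here the surviving (envelope) indices are i = 2, i = 1, i = 0.
Intersections between consecutive envelope lines give the roots: for adjacent envelope indices i < j the intersection is x = (a_i − a_j) / (j − i). Reading off the sorted break points: {-4, 4}.
Verification: at each break x_0, at least two indices attain the minimum of min_i(a_i + i · x_0).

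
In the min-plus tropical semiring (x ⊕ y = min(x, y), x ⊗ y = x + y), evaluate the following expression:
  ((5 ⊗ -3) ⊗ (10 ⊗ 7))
((5 ⊗ -3) ⊗ (10 ⊗ 7)) = 19

Expand innermost to outermost. Recall ⊕ takes the minimum of its arguments and ⊗ takes their sum. Working out the expression ((5 ⊗ -3) ⊗ (10 ⊗ 7)) gives 19.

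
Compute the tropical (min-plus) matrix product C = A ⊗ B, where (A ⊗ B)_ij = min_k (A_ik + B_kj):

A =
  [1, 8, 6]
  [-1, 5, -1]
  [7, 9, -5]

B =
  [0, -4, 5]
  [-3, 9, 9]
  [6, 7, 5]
A ⊗ B =
  [1, -3, 6]
  [-1, -5, 4]
  [1, 2, 0]

Apply the min-plus product entry-by-entry:
  C[0][0] = min over k of (A[0][0] + B[0][0] = 1 + 0 = 1, A[0][1] + B[1][0] = 8 + -3 = 5, A[0][2] + B[2][0] = 6 + 6 = 12) = 1 (attained at k = 0)
  C[0][1] = min over k of (A[0][0] + B[0][1] = 1 + -4 = -3, A[0][1] + B[1][1] = 8 + 9 = 17, A[0][2] + B[2][1] = 6 + 7 = 13) = -3 (attained at k = 0)
  C[0][2] = min over k of (A[0][0] + B[0][2] = 1 + 5 = 6, A[0][1] + B[1][2] = 8 + 9 = 17, A[0][2] + B[2][2] = 6 + 5 = 11) = 6 (attained at k = 0)
  C[1][0] = min over k of (A[1][0] + B[0][0] = -1 + 0 = -1, A[1][1] + B[1][0] = 5 + -3 = 2, A[1][2] + B[2][0] = -1 + 6 = 5) = -1 (attained at k = 0)
  C[1][1] = min over k of (A[1][0] + B[0][1] = -1 + -4 = -5, A[1][1] + B[1][1] = 5 + 9 = 14, A[1][2] + B[2][1] = -1 + 7 = 6) = -5 (attained at k = 0)
  C[1][2] = min over k of (A[1][0] + B[0][2] = -1 + 5 = 4, A[1][1] + B[1][2] = 5 + 9 = 14, A[1][2] + B[2][2] = -1 + 5 = 4) = 4 (attained at k = 0)
  C[2][0] = min over k of (A[2][0] + B[0][0] = 7 + 0 = 7, A[2][1] + B[1][0] = 9 + -3 = 6, A[2][2] + B[2][0] = -5 + 6 = 1) = 1 (attained at k = 2)
  C[2][1] = min over k of (A[2][0] + B[0][1] = 7 + -4 = 3, A[2][1] + B[1][1] = 9 + 9 = 18, A[2][2] + B[2][1] = -5 + 7 = 2) = 2 (attained at k = 2)
  C[2][2] = min over k of (A[2][0] + B[0][2] = 7 + 5 = 12, A[2][1] + B[1][2] = 9 + 9 = 18, A[2][2] + B[2][2] = -5 + 5 = 0) = 0 (attained at k = 2)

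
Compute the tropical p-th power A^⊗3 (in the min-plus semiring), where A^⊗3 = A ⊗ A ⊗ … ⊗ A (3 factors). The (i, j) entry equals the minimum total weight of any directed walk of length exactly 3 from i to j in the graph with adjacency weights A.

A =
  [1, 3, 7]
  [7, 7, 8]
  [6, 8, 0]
A^⊗3 =
  [3, 5, 7]
  [9, 11, 8]
  [6, 8, 0]

Each entry (A^⊗3)_ij equals the minimum over all length-3 walks i = v_0 → v_1 → … → v_3 = j of Σ_t A[v_t][v_{t+1}]. For example, for (i, j) = (0, 2) we minimise over 9 possible intermediate vertex sequences; the minimum is 7, attained along the walk 0 → 2 → 2 → 2.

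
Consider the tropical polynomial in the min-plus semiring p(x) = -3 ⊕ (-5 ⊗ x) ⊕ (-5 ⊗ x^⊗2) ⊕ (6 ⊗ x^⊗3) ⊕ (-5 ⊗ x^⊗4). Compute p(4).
p(4) = -3

A tropical monomial a ⊗ x^⊗i evaluates to a + i · x. Evaluating each term at x = 4:
  Term 0 contributes -3 + 0 · 4 = -3
  Term 1 contributes -5 + 1 · 4 = -1
  Term 2 contributes -5 + 2 · 4 = 3
  Term 3 contributes 6 + 3 · 4 = 18
  Term 4 contributes -5 + 4 · 4 = 11
p(4) = ⊕ of these = min[-3, -1, 3, 18, 11] = -3.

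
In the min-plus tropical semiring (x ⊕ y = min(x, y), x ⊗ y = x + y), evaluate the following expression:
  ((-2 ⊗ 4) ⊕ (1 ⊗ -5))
((-2 ⊗ 4) ⊕ (1 ⊗ -5)) = -4

Expand innermost to outermost. Recall ⊕ takes the minimum of its arguments and ⊗ takes their sum. Working out the expression ((-2 ⊗ 4) ⊕ (1 ⊗ -5)) gives -4.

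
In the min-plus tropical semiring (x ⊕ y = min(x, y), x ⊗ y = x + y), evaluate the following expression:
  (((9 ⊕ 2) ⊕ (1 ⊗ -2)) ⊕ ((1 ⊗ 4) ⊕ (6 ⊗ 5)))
(((9 ⊕ 2) ⊕ (1 ⊗ -2)) ⊕ ((1 ⊗ 4) ⊕ (6 ⊗ 5))) = -1

Expand innermost to outermost. Recall ⊕ takes the minimum of its arguments and ⊗ takes their sum. Working out the expression (((9 ⊕ 2) ⊕ (1 ⊗ -2)) ⊕ ((1 ⊗ 4) ⊕ (6 ⊗ 5))) gives -1.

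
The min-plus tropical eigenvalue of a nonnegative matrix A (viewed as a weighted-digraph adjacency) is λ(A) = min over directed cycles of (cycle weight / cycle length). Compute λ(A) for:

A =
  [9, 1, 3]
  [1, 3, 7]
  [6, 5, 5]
λ(A) = 1

Enumerate directed cycles and compute their means (weight / length). Sample:
  cycle 0 → 0: weight = 9, length = 1, mean = 9/1 ≈ 9.000
  cycle 1 → 1: weight = 3, length = 1, mean = 3/1 ≈ 3.000
  cycle 2 → 2: weight = 5, length = 1, mean = 5/1 ≈ 5.000
  cycle 0 → 1 → 0: weight = 2, length = 2, mean = 2/2 ≈ 1.000
  cycle 0 → 2 → 0: weight = 9, length = 2, mean = 9/2 ≈ 4.500
  cycle 1 → 0 → 1: weight = 2, length = 2, mean = 2/2 ≈ 1.000
Minimum mean = 1.000, attained e.g. along the cycle 0 → 1 → 0 with weight 2 and length 2. So λ(A) = 2/2 = 1.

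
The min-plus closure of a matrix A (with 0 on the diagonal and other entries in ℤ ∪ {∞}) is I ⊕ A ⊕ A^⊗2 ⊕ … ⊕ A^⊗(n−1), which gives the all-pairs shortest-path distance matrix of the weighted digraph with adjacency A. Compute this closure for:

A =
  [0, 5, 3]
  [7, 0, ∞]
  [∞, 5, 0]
Closure =
  [0, 5, 3]
  [7, 0, 10]
  [12, 5, 0]

This is the Floyd-Warshall all-pairs shortest-path computation. For each intermediate vertex k = 0, 1, …, 2, update dist[i][j] ← min(dist[i][j], dist[i][k] + dist[k][j]). The final matrix gives, for each (i, j), the minimum total weight of any directed path from i to j (possibly empty when i = j).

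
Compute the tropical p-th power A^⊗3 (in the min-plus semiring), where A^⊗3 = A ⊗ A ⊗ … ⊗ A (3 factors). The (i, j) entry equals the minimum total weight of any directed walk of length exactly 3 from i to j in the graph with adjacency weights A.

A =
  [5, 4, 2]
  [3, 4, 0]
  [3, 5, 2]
A^⊗3 =
  [7, 9, 6]
  [5, 7, 4]
  [7, 9, 6]

Each entry (A^⊗3)_ij equals the minimum over all length-3 walks i = v_0 → v_1 → … → v_3 = j of Σ_t A[v_t][v_{t+1}]. For example, for (i, j) = (0, 2) we minimise over 9 possible intermediate vertex sequences; the minimum is 6, attained along the walk 0 → 1 → 2 → 2.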